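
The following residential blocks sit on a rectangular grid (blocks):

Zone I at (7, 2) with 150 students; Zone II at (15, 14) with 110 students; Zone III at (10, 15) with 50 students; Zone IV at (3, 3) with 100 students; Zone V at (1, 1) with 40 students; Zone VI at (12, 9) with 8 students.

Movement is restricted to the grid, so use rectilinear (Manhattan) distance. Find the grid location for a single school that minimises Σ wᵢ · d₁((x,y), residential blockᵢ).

(7, 3)

Manhattan distance separates: Σwᵢ(|x−xᵢ|+|y−yᵢ|) = Σwᵢ|x−xᵢ| + Σwᵢ|y−yᵢ|, so x and y are optimised independently as 1-D weighted medians.
Total weight W = 458; half = 229.
x-coordinate, sorted with cumulative weight:
  x=1 (Zone V, w=40) cum 40
  x=3 (Zone IV, w=100) cum 140
  x=7 (Zone I, w=150) cum 290  ← median
  x=10 (Zone III, w=50) cum 340
  x=12 (Zone VI, w=8) cum 348
  x=15 (Zone II, w=110) cum 458
⇒ x* = 7
y-coordinate, sorted with cumulative weight:
  y=1 (Zone V, w=40) cum 40
  y=2 (Zone I, w=150) cum 190
  y=3 (Zone IV, w=100) cum 290  ← median
  y=9 (Zone VI, w=8) cum 298
  y=14 (Zone II, w=110) cum 408
  y=15 (Zone III, w=50) cum 458
⇒ y* = 3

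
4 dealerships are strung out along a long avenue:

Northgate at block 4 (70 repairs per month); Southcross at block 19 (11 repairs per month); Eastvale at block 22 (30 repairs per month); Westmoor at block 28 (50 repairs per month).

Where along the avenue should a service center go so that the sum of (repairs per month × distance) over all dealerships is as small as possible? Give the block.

x = 19

For a sum of weighted absolute distances on a line, the optimum is the weighted median (not the mean). Total weight W = 161; half-weight = 80.5.
Sort by position and accumulate weight:
  block 4 (Northgate, w=70) → cum 70
  block 19 (Southcross, w=11) → cum 81  ≥ 80.5 → median here
  block 22 (Eastvale, w=30) → cum 111
  block 28 (Westmoor, w=50) → cum 161
Optimal location: block 19.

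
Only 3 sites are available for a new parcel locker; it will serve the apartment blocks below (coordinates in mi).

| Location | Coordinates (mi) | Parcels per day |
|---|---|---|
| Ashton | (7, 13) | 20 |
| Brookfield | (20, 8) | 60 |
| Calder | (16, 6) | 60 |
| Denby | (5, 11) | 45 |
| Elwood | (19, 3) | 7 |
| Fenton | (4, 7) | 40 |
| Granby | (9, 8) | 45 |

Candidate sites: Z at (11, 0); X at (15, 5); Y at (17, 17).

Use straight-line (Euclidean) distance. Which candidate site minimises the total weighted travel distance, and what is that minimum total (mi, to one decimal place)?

Total weighted distance at each candidate:
  Z (11, 0): total = 2853.9
  X (15, 5): total = 1966.2
  Y (17, 17): total = 3348.0
Minimum is at X with total 1966.2 mi.

X, total 1966.2 mi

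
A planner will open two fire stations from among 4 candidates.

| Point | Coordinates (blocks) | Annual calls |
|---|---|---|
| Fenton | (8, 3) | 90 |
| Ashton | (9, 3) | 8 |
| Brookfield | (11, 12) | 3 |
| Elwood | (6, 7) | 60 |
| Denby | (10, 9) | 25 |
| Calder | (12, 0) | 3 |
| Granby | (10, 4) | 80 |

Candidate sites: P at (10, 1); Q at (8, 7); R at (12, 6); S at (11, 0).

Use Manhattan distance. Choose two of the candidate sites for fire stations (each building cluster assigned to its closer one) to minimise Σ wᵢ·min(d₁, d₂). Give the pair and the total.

{P, Q}, total 877

Evaluate every pair (each demand assigned to the nearer of the two):
  {P, Q}: total = 877
  {Q, R}: total = 979
  {Q, S}: total = 1047
  {P, R}: total = 1199
  {P, S}: total = 1463
  {R, S}: total = 1469
Best pair: {P, Q} with total 877.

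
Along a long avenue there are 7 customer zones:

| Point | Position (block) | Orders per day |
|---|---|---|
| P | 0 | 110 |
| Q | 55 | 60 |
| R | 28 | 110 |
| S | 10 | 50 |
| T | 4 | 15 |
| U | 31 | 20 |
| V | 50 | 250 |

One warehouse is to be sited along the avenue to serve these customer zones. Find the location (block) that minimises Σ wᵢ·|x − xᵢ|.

For a sum of weighted absolute distances on a line, the optimum is the weighted median (not the mean). Total weight W = 615; half-weight = 307.5.
Sort by position and accumulate weight:
  block 0 (P, w=110) → cum 110
  block 4 (T, w=15) → cum 125
  block 10 (S, w=50) → cum 175
  block 28 (R, w=110) → cum 285
  block 31 (U, w=20) → cum 305
  block 50 (V, w=250) → cum 555  ≥ 307.5 → median here
  block 55 (Q, w=60) → cum 615
Optimal location: block 50.

x = 50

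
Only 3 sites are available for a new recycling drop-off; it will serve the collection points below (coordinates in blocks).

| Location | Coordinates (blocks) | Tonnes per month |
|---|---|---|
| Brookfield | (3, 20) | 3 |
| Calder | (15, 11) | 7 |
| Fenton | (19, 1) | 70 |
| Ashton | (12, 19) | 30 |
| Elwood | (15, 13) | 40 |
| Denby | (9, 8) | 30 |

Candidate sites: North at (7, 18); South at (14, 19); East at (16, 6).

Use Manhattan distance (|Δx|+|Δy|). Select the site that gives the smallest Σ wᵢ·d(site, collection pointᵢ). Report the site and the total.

East, total 1783 blocks

Total weighted distance at each candidate:
  North (7, 18): total = 3213
  South (14, 19): total = 2529
  East (16, 6): total = 1783
Minimum is at East with total 1783 blocks.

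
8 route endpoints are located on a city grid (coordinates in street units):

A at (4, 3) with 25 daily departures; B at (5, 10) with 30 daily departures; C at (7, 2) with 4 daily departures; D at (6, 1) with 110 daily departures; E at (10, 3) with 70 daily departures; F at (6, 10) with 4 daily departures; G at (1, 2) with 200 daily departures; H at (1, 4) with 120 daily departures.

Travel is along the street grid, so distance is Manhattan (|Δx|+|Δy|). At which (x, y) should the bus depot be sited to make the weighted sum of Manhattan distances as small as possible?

(1, 2)

Manhattan distance separates: Σwᵢ(|x−xᵢ|+|y−yᵢ|) = Σwᵢ|x−xᵢ| + Σwᵢ|y−yᵢ|, so x and y are optimised independently as 1-D weighted medians.
Total weight W = 563; half = 281.5.
x-coordinate, sorted with cumulative weight:
  x=1 (G, w=200) cum 200
  x=1 (H, w=120) cum 320  ← median
  x=4 (A, w=25) cum 345
  x=5 (B, w=30) cum 375
  x=6 (D, w=110) cum 485
  x=6 (F, w=4) cum 489
  x=7 (C, w=4) cum 493
  x=10 (E, w=70) cum 563
⇒ x* = 1
y-coordinate, sorted with cumulative weight:
  y=1 (D, w=110) cum 110
  y=2 (C, w=4) cum 114
  y=2 (G, w=200) cum 314  ← median
  y=3 (A, w=25) cum 339
  y=3 (E, w=70) cum 409
  y=4 (H, w=120) cum 529
  y=10 (B, w=30) cum 559
  y=10 (F, w=4) cum 563
⇒ y* = 2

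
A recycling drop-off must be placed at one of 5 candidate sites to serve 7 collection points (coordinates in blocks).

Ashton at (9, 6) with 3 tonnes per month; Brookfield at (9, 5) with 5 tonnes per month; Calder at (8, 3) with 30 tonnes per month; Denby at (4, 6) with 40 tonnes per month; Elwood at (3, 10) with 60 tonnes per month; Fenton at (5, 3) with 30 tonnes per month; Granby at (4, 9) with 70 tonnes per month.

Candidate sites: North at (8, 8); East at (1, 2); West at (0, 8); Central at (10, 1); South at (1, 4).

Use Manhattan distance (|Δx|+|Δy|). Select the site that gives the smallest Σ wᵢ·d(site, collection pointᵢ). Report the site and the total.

North, total 1429 blocks

Total weighted distance at each candidate:
  North (8, 8): total = 1429
  East (1, 2): total = 2061
  West (0, 8): total = 1673
  Central (10, 1): total = 2753
  South (1, 4): total = 1705
Minimum is at North with total 1429 blocks.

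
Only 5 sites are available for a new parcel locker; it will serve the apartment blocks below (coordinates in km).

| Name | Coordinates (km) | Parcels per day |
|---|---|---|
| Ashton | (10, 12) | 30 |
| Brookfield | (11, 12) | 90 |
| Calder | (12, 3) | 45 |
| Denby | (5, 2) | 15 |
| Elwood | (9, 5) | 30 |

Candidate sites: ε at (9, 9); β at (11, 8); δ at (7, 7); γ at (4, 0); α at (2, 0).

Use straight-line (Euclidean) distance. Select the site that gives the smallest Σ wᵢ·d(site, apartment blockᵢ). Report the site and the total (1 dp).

β, total 948.6 km

Total weighted distance at each candidate:
  ε (9, 9): total = 962.2
  β (11, 8): total = 948.6
  δ (7, 7): total = 1205.0
  γ (4, 0): total = 2283.0
  α (2, 0): total = 2564.6
Minimum is at β with total 948.6 km.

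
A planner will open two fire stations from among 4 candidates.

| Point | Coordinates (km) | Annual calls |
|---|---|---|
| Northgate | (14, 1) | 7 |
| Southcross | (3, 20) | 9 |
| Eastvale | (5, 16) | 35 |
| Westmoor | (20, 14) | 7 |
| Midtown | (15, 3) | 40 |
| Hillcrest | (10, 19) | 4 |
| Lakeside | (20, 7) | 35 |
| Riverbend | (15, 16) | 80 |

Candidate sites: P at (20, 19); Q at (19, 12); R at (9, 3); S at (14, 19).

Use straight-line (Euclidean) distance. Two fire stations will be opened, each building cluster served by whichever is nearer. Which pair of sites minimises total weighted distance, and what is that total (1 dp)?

Evaluate every pair (each demand assigned to the nearer of the two):
  {Q, S}: total = 1373.1
  {R, S}: total = 1442.5
  {Q, R}: total = 1607.0
  {P, Q}: total = 1828.1
  {P, R}: total = 1858.2
  {P, S}: total = 1922.7
Best pair: {Q, S} with total 1373.1.

{Q, S}, total 1373.1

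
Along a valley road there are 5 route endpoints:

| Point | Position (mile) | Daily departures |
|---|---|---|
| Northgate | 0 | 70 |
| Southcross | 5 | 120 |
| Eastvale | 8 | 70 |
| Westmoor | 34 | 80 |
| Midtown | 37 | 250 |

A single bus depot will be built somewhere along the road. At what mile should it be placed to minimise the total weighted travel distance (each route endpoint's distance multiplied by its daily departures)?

For a sum of weighted absolute distances on a line, the optimum is the weighted median (not the mean). Total weight W = 590; half-weight = 295.
Sort by position and accumulate weight:
  mile 0 (Northgate, w=70) → cum 70
  mile 5 (Southcross, w=120) → cum 190
  mile 8 (Eastvale, w=70) → cum 260
  mile 34 (Westmoor, w=80) → cum 340  ≥ 295 → median here
  mile 37 (Midtown, w=250) → cum 590
Optimal location: mile 34.

x = 34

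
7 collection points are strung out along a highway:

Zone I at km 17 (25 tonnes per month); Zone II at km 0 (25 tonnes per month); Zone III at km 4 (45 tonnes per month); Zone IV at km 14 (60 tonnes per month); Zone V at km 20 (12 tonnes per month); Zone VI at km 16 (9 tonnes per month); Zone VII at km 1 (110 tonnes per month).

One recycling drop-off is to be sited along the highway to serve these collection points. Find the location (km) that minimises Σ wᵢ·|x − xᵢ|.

For a sum of weighted absolute distances on a line, the optimum is the weighted median (not the mean). Total weight W = 286; half-weight = 143.
Sort by position and accumulate weight:
  km 0 (Zone II, w=25) → cum 25
  km 1 (Zone VII, w=110) → cum 135
  km 4 (Zone III, w=45) → cum 180  ≥ 143 → median here
  km 14 (Zone IV, w=60) → cum 240
  km 16 (Zone VI, w=9) → cum 249
  km 17 (Zone I, w=25) → cum 274
  km 20 (Zone V, w=12) → cum 286
Optimal location: km 4.

x = 4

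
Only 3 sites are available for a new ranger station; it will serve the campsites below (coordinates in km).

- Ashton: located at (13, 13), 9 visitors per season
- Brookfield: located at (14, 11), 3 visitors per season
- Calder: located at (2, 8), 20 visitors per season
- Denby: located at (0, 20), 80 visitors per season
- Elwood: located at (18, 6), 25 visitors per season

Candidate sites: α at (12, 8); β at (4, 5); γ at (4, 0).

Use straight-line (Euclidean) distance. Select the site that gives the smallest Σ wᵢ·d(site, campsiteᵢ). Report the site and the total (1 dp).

α, total 1772.5 km

Total weighted distance at each candidate:
  α (12, 8): total = 1772.5
  β (4, 5): total = 1808.3
  γ (4, 0): total = 2364.3
Minimum is at α with total 1772.5 km.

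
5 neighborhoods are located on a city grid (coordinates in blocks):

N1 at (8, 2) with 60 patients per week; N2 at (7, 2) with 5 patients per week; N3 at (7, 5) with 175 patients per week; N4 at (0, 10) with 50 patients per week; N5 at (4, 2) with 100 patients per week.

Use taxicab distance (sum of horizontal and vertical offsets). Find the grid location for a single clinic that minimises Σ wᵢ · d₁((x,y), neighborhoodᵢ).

(7, 5)

Manhattan distance separates: Σwᵢ(|x−xᵢ|+|y−yᵢ|) = Σwᵢ|x−xᵢ| + Σwᵢ|y−yᵢ|, so x and y are optimised independently as 1-D weighted medians.
Total weight W = 390; half = 195.
x-coordinate, sorted with cumulative weight:
  x=0 (N4, w=50) cum 50
  x=4 (N5, w=100) cum 150
  x=7 (N2, w=5) cum 155
  x=7 (N3, w=175) cum 330  ← median
  x=8 (N1, w=60) cum 390
⇒ x* = 7
y-coordinate, sorted with cumulative weight:
  y=2 (N1, w=60) cum 60
  y=2 (N2, w=5) cum 65
  y=2 (N5, w=100) cum 165
  y=5 (N3, w=175) cum 340  ← median
  y=10 (N4, w=50) cum 390
⇒ y* = 5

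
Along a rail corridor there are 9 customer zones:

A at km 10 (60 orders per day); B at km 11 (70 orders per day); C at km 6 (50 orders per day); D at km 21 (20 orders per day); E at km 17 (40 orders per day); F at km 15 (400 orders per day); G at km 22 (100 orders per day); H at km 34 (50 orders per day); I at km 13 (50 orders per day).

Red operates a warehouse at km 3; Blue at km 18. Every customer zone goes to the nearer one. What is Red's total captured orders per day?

110

The indifferent point is the midpoint (3+18)/2 = 10.5; customer zones left of it (closer to Red at 3) go to Red, those right go to Blue.
  C at 6 (w=50) → Red
  A at 10 (w=60) → Red
  B at 11 (w=70) → Blue
  I at 13 (w=50) → Blue
  F at 15 (w=400) → Blue
  E at 17 (w=40) → Blue
  D at 21 (w=20) → Blue
  G at 22 (w=100) → Blue
  H at 34 (w=50) → Blue
Red captures 110; Blue captures 730.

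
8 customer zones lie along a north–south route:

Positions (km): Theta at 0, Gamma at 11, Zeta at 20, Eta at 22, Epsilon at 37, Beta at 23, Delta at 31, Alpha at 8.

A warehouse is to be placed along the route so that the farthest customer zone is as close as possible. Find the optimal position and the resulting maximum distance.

The 1-center on a line is the midpoint of the two extreme points: leftmost at 0, rightmost at 37.
Optimal location = (0 + 37)/2 = 18.5; maximum distance = (37 − 0)/2 = 18.5.

location 18.5, max distance 18.5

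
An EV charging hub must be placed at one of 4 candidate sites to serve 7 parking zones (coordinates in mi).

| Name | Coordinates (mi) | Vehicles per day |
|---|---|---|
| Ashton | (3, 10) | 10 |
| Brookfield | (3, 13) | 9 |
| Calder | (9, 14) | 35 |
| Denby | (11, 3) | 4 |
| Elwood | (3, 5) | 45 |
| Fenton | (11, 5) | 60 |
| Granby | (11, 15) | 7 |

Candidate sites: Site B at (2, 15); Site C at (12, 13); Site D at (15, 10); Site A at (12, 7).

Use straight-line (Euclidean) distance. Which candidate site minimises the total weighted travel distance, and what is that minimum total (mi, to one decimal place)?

Site A, total 1080.7 mi

Total weighted distance at each candidate:
  Site B (2, 15): total = 1701.1
  Site C (12, 13): total = 1368.0
  Site D (15, 10): total = 1530.0
  Site A (12, 7): total = 1080.7
Minimum is at Site A with total 1080.7 mi.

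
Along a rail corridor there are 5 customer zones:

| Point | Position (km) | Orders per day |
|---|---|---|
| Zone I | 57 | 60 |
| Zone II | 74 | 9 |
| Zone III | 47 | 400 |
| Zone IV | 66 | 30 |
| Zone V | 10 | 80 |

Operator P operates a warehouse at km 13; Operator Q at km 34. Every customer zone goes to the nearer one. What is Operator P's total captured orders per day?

80

The indifferent point is the midpoint (13+34)/2 = 23.5; customer zones left of it (closer to Operator P at 13) go to Operator P, those right go to Operator Q.
  Zone V at 10 (w=80) → Operator P
  Zone III at 47 (w=400) → Operator Q
  Zone I at 57 (w=60) → Operator Q
  Zone IV at 66 (w=30) → Operator Q
  Zone II at 74 (w=9) → Operator Q
Operator P captures 80; Operator Q captures 499.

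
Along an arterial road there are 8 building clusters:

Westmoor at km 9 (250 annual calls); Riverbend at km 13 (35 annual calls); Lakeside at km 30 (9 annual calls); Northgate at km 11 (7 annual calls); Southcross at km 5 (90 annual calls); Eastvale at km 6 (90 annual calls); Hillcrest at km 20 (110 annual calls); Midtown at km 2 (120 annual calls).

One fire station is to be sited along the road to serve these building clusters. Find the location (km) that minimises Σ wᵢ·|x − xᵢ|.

x = 9

For a sum of weighted absolute distances on a line, the optimum is the weighted median (not the mean). Total weight W = 711; half-weight = 355.5.
Sort by position and accumulate weight:
  km 2 (Midtown, w=120) → cum 120
  km 5 (Southcross, w=90) → cum 210
  km 6 (Eastvale, w=90) → cum 300
  km 9 (Westmoor, w=250) → cum 550  ≥ 355.5 → median here
  km 11 (Northgate, w=7) → cum 557
  km 13 (Riverbend, w=35) → cum 592
  km 20 (Hillcrest, w=110) → cum 702
  km 30 (Lakeside, w=9) → cum 711
Optimal location: km 9.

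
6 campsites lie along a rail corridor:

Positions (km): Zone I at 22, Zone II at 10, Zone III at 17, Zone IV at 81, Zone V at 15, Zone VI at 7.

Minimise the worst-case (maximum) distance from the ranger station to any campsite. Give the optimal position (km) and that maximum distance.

The 1-center on a line is the midpoint of the two extreme points: leftmost at 7, rightmost at 81.
Optimal location = (7 + 81)/2 = 44; maximum distance = (81 − 7)/2 = 37.

location 44, max distance 37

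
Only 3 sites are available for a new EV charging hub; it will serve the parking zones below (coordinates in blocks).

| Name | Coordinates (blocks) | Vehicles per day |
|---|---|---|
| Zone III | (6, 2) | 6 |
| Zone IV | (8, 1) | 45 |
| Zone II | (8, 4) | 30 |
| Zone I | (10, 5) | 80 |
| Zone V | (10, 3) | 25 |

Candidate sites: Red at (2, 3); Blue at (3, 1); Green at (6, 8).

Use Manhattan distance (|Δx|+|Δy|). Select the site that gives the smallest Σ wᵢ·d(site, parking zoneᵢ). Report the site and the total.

Green, total 1406 blocks

Total weighted distance at each candidate:
  Red (2, 3): total = 1600
  Blue (3, 1): total = 1594
  Green (6, 8): total = 1406
Minimum is at Green with total 1406 blocks.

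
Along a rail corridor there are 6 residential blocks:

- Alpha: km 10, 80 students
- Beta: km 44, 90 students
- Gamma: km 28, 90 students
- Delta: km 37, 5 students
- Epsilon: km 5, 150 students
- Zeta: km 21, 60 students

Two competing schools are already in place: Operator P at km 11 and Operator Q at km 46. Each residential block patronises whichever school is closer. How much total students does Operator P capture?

380

The indifferent point is the midpoint (11+46)/2 = 28.5; residential blocks left of it (closer to Operator P at 11) go to Operator P, those right go to Operator Q.
  Epsilon at 5 (w=150) → Operator P
  Alpha at 10 (w=80) → Operator P
  Zeta at 21 (w=60) → Operator P
  Gamma at 28 (w=90) → Operator P
  Delta at 37 (w=5) → Operator Q
  Beta at 44 (w=90) → Operator Q
Operator P captures 380; Operator Q captures 95.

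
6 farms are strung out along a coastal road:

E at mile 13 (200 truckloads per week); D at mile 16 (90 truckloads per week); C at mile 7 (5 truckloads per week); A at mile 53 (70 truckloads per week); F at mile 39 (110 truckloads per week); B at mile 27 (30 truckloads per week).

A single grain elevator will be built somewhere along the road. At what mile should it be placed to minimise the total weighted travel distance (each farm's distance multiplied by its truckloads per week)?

For a sum of weighted absolute distances on a line, the optimum is the weighted median (not the mean). Total weight W = 505; half-weight = 252.5.
Sort by position and accumulate weight:
  mile 7 (C, w=5) → cum 5
  mile 13 (E, w=200) → cum 205
  mile 16 (D, w=90) → cum 295  ≥ 252.5 → median here
  mile 27 (B, w=30) → cum 325
  mile 39 (F, w=110) → cum 435
  mile 53 (A, w=70) → cum 505
Optimal location: mile 16.

x = 16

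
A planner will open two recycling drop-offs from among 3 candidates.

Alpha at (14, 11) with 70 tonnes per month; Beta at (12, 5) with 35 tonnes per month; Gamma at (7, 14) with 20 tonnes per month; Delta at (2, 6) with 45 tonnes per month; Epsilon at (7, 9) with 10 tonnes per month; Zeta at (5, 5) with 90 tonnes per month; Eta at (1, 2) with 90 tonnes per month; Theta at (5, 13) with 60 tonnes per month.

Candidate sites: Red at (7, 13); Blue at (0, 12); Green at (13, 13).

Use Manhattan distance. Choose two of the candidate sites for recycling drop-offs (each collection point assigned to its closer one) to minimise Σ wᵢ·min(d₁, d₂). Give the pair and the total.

{Red, Blue}, total 3515

Evaluate every pair (each demand assigned to the nearer of the two):
  {Red, Blue}: total = 3515
  {Blue, Green}: total = 3555
  {Red, Green}: total = 3675
Best pair: {Red, Blue} with total 3515.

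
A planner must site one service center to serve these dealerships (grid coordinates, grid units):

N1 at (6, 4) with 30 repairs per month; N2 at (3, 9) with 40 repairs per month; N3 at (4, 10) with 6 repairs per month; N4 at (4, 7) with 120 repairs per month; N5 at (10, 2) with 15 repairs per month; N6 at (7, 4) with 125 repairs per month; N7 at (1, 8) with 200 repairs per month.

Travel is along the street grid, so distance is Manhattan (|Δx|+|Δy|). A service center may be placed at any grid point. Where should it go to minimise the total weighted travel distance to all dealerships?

Manhattan distance separates: Σwᵢ(|x−xᵢ|+|y−yᵢ|) = Σwᵢ|x−xᵢ| + Σwᵢ|y−yᵢ|, so x and y are optimised independently as 1-D weighted medians.
Total weight W = 536; half = 268.
x-coordinate, sorted with cumulative weight:
  x=1 (N7, w=200) cum 200
  x=3 (N2, w=40) cum 240
  x=4 (N3, w=6) cum 246
  x=4 (N4, w=120) cum 366  ← median
  x=6 (N1, w=30) cum 396
  x=7 (N6, w=125) cum 521
  x=10 (N5, w=15) cum 536
⇒ x* = 4
y-coordinate, sorted with cumulative weight:
  y=2 (N5, w=15) cum 15
  y=4 (N1, w=30) cum 45
  y=4 (N6, w=125) cum 170
  y=7 (N4, w=120) cum 290  ← median
  y=8 (N7, w=200) cum 490
  y=9 (N2, w=40) cum 530
  y=10 (N3, w=6) cum 536
⇒ y* = 7

(4, 7)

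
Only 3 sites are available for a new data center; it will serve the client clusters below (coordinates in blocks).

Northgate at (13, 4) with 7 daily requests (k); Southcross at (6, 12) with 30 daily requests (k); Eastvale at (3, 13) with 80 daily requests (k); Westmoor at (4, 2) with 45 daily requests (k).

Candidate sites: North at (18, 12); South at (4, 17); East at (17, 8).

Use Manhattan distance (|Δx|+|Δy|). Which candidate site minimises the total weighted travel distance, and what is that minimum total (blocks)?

South, total 1439 blocks

Total weighted distance at each candidate:
  North (18, 12): total = 2811
  South (4, 17): total = 1439
  East (17, 8): total = 2881
Minimum is at South with total 1439 blocks.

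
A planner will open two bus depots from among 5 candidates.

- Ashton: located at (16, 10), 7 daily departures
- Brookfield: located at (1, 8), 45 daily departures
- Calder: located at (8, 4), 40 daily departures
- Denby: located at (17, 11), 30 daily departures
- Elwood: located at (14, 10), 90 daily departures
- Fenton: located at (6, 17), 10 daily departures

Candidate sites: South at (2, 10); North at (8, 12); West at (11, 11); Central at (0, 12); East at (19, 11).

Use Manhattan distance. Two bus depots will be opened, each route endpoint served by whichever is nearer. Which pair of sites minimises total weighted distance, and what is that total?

Evaluate every pair (each demand assigned to the nearer of the two):
  {South, West}: total = 1227
  {West, Central}: total = 1317
  {South, East}: total = 1353
  {North, West}: total = 1467
  {North, East}: total = 1513
  {West, East}: total = 1543
  {Central, East}: total = 1603
  {South, North}: total = 1615
  {North, Central}: total = 1705
  {South, Central}: total = 2383
Best pair: {South, West} with total 1227.

{South, West}, total 1227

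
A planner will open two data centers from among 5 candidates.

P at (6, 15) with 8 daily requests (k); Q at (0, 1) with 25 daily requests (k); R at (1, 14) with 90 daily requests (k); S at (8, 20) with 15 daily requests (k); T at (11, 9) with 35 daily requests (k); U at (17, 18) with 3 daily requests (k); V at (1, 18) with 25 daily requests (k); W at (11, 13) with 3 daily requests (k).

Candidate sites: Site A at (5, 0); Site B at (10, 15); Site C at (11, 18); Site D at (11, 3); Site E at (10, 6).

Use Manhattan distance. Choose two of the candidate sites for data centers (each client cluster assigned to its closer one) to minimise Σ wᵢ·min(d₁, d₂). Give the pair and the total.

{Site A, Site B}, total 1771

Evaluate every pair (each demand assigned to the nearer of the two):
  {Site A, Site B}: total = 1771
  {Site B, Site E}: total = 1891
  {Site B, Site D}: total = 1911
  {Site B, Site C}: total = 2129
  {Site A, Site C}: total = 2147
  {Site C, Site E}: total = 2197
  {Site C, Site D}: total = 2217
  {Site A, Site E}: total = 2770
  {Site D, Site E}: total = 2945
  {Site A, Site D}: total = 3051
Best pair: {Site A, Site B} with total 1771.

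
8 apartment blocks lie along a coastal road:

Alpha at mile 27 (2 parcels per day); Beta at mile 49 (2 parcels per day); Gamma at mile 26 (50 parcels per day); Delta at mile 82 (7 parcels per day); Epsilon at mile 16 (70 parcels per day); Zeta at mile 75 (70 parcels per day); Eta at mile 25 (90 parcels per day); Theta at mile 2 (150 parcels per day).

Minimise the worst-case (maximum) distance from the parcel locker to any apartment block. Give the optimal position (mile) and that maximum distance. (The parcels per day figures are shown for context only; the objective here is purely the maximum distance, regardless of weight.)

The 1-center on a line is the midpoint of the two extreme points: leftmost at 2, rightmost at 82.
Optimal location = (2 + 82)/2 = 42; maximum distance = (82 − 2)/2 = 40.

location 42, max distance 40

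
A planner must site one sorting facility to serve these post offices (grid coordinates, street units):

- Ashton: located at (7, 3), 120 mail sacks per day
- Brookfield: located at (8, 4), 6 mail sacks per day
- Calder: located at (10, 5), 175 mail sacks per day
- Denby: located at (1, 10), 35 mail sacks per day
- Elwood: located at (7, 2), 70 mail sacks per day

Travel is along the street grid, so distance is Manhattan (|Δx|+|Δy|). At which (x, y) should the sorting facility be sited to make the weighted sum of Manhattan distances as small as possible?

(7, 5)

Manhattan distance separates: Σwᵢ(|x−xᵢ|+|y−yᵢ|) = Σwᵢ|x−xᵢ| + Σwᵢ|y−yᵢ|, so x and y are optimised independently as 1-D weighted medians.
Total weight W = 406; half = 203.
x-coordinate, sorted with cumulative weight:
  x=1 (Denby, w=35) cum 35
  x=7 (Ashton, w=120) cum 155
  x=7 (Elwood, w=70) cum 225  ← median
  x=8 (Brookfield, w=6) cum 231
  x=10 (Calder, w=175) cum 406
⇒ x* = 7
y-coordinate, sorted with cumulative weight:
  y=2 (Elwood, w=70) cum 70
  y=3 (Ashton, w=120) cum 190
  y=4 (Brookfield, w=6) cum 196
  y=5 (Calder, w=175) cum 371  ← median
  y=10 (Denby, w=35) cum 406
⇒ y* = 5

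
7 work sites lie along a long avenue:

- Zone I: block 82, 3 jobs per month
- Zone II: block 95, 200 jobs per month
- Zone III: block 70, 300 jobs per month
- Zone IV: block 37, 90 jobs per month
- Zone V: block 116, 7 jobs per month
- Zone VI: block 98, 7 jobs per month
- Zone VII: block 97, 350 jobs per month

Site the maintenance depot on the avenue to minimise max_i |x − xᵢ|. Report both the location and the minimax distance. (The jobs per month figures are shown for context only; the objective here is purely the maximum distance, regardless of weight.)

location 76.5, max distance 39.5

The 1-center on a line is the midpoint of the two extreme points: leftmost at 37, rightmost at 116.
Optimal location = (37 + 116)/2 = 76.5; maximum distance = (116 − 37)/2 = 39.5.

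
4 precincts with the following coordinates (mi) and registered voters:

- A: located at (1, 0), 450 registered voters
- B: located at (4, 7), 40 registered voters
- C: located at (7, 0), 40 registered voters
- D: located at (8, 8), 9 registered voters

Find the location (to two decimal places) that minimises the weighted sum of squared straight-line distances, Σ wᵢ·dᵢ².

(1.78, 0.65)

The minimiser of Σwᵢ‖p−pᵢ‖² is the weighted centroid p* = (Σwᵢpᵢ)/(Σwᵢ).
Σwᵢ = 539.
Σwᵢxᵢ = 450·1 + 40·4 + 40·7 + 9·8 = 962.
Σwᵢyᵢ = 450·0 + 40·7 + 40·0 + 9·8 = 352.
x* = 962/539 = 1.78, y* = 352/539 = 0.65.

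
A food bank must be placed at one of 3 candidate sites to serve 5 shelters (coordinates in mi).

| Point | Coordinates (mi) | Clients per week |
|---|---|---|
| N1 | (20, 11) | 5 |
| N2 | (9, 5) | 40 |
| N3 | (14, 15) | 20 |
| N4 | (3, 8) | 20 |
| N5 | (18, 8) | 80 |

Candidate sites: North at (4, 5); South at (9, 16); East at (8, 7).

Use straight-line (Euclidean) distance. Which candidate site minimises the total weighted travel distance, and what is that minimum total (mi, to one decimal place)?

East, total 1258.7 mi

Total weighted distance at each candidate:
  North (4, 5): total = 1777.0
  South (9, 16): total = 1765.7
  East (8, 7): total = 1258.7
Minimum is at East with total 1258.7 mi.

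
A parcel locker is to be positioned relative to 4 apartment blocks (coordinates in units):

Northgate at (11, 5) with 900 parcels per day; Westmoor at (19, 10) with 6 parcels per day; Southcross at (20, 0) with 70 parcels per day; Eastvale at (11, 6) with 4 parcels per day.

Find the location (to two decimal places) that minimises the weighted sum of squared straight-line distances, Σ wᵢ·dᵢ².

(11.69, 4.68)

The minimiser of Σwᵢ‖p−pᵢ‖² is the weighted centroid p* = (Σwᵢpᵢ)/(Σwᵢ).
Σwᵢ = 980.
Σwᵢxᵢ = 900·11 + 6·19 + 70·20 + 4·11 = 11458.
Σwᵢyᵢ = 900·5 + 6·10 + 70·0 + 4·6 = 4584.
x* = 11458/980 = 11.69, y* = 4584/980 = 4.68.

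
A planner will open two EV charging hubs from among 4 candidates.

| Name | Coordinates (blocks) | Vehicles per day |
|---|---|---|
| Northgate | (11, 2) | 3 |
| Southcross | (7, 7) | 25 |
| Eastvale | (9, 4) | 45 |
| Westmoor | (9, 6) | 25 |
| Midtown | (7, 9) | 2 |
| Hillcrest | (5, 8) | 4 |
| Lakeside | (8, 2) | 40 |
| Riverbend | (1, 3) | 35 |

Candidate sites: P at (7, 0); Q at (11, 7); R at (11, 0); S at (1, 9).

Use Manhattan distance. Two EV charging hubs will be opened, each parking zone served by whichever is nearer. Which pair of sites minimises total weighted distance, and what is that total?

{P, Q}, total 890

Evaluate every pair (each demand assigned to the nearer of the two):
  {P, Q}: total = 890
  {Q, S}: total = 977
  {P, S}: total = 1025
  {Q, R}: total = 1101
  {R, S}: total = 1118
  {P, R}: total = 1144
Best pair: {P, Q} with total 890.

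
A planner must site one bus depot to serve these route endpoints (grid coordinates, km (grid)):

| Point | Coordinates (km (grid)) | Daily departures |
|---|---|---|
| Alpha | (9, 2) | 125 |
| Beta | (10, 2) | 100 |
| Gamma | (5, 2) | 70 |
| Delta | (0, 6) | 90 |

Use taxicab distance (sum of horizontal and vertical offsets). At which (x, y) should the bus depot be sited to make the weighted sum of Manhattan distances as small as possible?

(9, 2)

Manhattan distance separates: Σwᵢ(|x−xᵢ|+|y−yᵢ|) = Σwᵢ|x−xᵢ| + Σwᵢ|y−yᵢ|, so x and y are optimised independently as 1-D weighted medians.
Total weight W = 385; half = 192.5.
x-coordinate, sorted with cumulative weight:
  x=0 (Delta, w=90) cum 90
  x=5 (Gamma, w=70) cum 160
  x=9 (Alpha, w=125) cum 285  ← median
  x=10 (Beta, w=100) cum 385
⇒ x* = 9
y-coordinate, sorted with cumulative weight:
  y=2 (Alpha, w=125) cum 125
  y=2 (Beta, w=100) cum 225  ← median
  y=2 (Gamma, w=70) cum 295
  y=6 (Delta, w=90) cum 385
⇒ y* = 2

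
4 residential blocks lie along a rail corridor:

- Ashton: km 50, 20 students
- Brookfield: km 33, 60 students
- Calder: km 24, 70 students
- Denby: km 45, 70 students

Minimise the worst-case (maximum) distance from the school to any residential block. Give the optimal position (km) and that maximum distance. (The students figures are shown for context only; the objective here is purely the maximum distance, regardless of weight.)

The 1-center on a line is the midpoint of the two extreme points: leftmost at 24, rightmost at 50.
Optimal location = (24 + 50)/2 = 37; maximum distance = (50 − 24)/2 = 13.

location 37, max distance 13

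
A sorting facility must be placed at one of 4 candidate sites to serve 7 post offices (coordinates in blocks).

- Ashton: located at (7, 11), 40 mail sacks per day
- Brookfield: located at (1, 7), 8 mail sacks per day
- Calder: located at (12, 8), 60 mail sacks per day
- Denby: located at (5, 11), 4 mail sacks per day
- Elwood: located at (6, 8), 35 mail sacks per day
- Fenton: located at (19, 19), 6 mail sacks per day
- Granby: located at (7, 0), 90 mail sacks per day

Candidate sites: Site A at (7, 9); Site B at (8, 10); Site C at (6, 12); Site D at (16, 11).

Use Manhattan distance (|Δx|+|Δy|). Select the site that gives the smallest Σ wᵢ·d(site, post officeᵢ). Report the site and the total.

Site A, total 1532 blocks

Total weighted distance at each candidate:
  Site A (7, 9): total = 1532
  Site B (8, 10): total = 1786
  Site C (6, 12): total = 2198
  Site D (16, 11): total = 3297
Minimum is at Site A with total 1532 blocks.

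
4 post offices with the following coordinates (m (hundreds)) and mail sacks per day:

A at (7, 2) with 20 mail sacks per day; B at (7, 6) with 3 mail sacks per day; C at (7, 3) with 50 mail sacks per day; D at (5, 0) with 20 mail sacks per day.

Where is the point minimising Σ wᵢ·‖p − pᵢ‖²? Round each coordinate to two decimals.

(6.57, 2.24)

The minimiser of Σwᵢ‖p−pᵢ‖² is the weighted centroid p* = (Σwᵢpᵢ)/(Σwᵢ).
Σwᵢ = 93.
Σwᵢxᵢ = 20·7 + 3·7 + 50·7 + 20·5 = 611.
Σwᵢyᵢ = 20·2 + 3·6 + 50·3 + 20·0 = 208.
x* = 611/93 = 6.57, y* = 208/93 = 2.24.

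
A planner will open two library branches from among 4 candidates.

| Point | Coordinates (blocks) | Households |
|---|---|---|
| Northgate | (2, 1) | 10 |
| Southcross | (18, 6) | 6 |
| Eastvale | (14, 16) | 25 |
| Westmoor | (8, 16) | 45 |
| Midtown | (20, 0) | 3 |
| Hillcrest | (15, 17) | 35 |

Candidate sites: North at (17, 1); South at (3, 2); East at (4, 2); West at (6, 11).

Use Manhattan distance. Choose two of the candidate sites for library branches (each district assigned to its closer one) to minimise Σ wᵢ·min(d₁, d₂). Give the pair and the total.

Evaluate every pair (each demand assigned to the nearer of the two):
  {South, West}: total = 1344
  {East, West}: total = 1351
  {North, West}: total = 1353
  {North, East}: total = 1968
  {North, South}: total = 2003
  {South, East}: total = 2502
Best pair: {South, West} with total 1344.

{South, West}, total 1344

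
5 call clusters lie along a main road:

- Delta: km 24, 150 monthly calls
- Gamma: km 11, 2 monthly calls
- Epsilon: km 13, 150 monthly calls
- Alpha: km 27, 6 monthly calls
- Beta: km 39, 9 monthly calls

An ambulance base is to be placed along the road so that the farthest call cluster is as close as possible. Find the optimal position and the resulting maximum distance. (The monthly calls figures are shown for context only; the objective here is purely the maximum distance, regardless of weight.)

location 25, max distance 14

The 1-center on a line is the midpoint of the two extreme points: leftmost at 11, rightmost at 39.
Optimal location = (11 + 39)/2 = 25; maximum distance = (39 − 11)/2 = 14.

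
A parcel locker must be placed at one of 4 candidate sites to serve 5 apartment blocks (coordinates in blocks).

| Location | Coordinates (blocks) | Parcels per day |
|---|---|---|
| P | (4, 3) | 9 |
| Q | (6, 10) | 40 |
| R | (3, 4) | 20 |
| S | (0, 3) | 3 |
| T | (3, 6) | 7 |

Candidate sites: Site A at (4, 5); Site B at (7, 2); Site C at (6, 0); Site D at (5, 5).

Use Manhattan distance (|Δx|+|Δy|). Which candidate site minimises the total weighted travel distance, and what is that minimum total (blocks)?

Total weighted distance at each candidate:
  Site A (4, 5): total = 370
  Site B (7, 2): total = 596
  Site C (6, 0): total = 675
  Site D (5, 5): total = 369
Minimum is at Site D with total 369 blocks.

Site D, total 369 blocks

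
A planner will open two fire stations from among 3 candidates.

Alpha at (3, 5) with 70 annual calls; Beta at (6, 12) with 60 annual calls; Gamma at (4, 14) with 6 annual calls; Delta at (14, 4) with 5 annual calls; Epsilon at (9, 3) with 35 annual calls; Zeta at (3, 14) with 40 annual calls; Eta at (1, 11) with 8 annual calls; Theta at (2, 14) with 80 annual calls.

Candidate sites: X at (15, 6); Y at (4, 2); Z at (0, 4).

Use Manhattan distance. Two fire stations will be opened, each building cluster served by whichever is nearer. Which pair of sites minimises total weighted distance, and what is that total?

Evaluate every pair (each demand assigned to the nearer of the two):
  {Y, Z}: total = 2886
  {X, Y}: total = 3033
  {X, Z}: total = 3078
Best pair: {Y, Z} with total 2886.

{Y, Z}, total 2886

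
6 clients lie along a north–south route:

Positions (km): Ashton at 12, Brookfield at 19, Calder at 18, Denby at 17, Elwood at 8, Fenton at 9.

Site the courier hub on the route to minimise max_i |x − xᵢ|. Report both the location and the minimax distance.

location 13.5, max distance 5.5

The 1-center on a line is the midpoint of the two extreme points: leftmost at 8, rightmost at 19.
Optimal location = (8 + 19)/2 = 13.5; maximum distance = (19 − 8)/2 = 5.5.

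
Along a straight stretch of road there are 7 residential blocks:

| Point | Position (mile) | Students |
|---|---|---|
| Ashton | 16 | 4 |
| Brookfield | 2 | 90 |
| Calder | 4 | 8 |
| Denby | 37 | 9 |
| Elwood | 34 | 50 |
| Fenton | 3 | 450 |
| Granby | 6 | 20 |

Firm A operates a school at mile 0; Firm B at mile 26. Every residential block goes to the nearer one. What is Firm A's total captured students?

568

The indifferent point is the midpoint (0+26)/2 = 13; residential blocks left of it (closer to Firm A at 0) go to Firm A, those right go to Firm B.
  Brookfield at 2 (w=90) → Firm A
  Fenton at 3 (w=450) → Firm A
  Calder at 4 (w=8) → Firm A
  Granby at 6 (w=20) → Firm A
  Ashton at 16 (w=4) → Firm B
  Elwood at 34 (w=50) → Firm B
  Denby at 37 (w=9) → Firm B
Firm A captures 568; Firm B captures 63.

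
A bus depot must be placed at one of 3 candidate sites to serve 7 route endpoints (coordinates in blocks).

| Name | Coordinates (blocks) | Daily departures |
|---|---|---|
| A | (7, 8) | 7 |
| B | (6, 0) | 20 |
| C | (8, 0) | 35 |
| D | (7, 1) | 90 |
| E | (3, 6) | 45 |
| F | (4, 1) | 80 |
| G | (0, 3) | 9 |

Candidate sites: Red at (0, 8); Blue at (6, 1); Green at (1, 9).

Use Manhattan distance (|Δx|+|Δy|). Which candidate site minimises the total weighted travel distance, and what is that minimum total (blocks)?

Total weighted distance at each candidate:
  Red (0, 8): total = 3299
  Blue (6, 1): total = 863
  Green (1, 9): total = 3317
Minimum is at Blue with total 863 blocks.

Blue, total 863 blocks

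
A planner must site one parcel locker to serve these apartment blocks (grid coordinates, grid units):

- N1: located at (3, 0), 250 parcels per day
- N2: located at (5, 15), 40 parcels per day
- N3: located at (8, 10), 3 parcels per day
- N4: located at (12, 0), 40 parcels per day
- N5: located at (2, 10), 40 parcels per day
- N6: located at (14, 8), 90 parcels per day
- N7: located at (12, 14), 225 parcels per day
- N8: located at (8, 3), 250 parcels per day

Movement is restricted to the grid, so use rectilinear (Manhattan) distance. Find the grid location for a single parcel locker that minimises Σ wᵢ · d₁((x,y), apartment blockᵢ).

Manhattan distance separates: Σwᵢ(|x−xᵢ|+|y−yᵢ|) = Σwᵢ|x−xᵢ| + Σwᵢ|y−yᵢ|, so x and y are optimised independently as 1-D weighted medians.
Total weight W = 938; half = 469.
x-coordinate, sorted with cumulative weight:
  x=2 (N5, w=40) cum 40
  x=3 (N1, w=250) cum 290
  x=5 (N2, w=40) cum 330
  x=8 (N3, w=3) cum 333
  x=8 (N8, w=250) cum 583  ← median
  x=12 (N4, w=40) cum 623
  x=12 (N7, w=225) cum 848
  x=14 (N6, w=90) cum 938
⇒ x* = 8
y-coordinate, sorted with cumulative weight:
  y=0 (N1, w=250) cum 250
  y=0 (N4, w=40) cum 290
  y=3 (N8, w=250) cum 540  ← median
  y=8 (N6, w=90) cum 630
  y=10 (N3, w=3) cum 633
  y=10 (N5, w=40) cum 673
  y=14 (N7, w=225) cum 898
  y=15 (N2, w=40) cum 938
⇒ y* = 3

(8, 3)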